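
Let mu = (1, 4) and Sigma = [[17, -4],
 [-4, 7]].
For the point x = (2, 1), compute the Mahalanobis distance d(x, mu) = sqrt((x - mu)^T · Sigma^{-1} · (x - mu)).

Step 1 — centre the observation: (x - mu) = (1, -3).

Step 2 — invert Sigma. det(Sigma) = 17·7 - (-4)² = 103.
  Sigma^{-1} = (1/det) · [[d, -b], [-b, a]] = [[0.068, 0.0388],
 [0.0388, 0.165]].

Step 3 — form the quadratic (x - mu)^T · Sigma^{-1} · (x - mu):
  Sigma^{-1} · (x - mu) = (-0.0485, -0.4563).
  (x - mu)^T · [Sigma^{-1} · (x - mu)] = (1)·(-0.0485) + (-3)·(-0.4563) = 1.3204.

Step 4 — take square root: d = √(1.3204) ≈ 1.1491.

d(x, mu) = √(1.3204) ≈ 1.1491


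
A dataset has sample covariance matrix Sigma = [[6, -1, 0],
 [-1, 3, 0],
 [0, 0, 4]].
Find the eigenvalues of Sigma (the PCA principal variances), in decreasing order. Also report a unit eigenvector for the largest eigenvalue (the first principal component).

Step 1 — characteristic polynomial p(λ) = det(λI - Sigma) = λ³ - tr·λ² + c_1·λ - det, where tr = trace, c_1 = sum of the principal 2×2 minors, det = det(Sigma):
  tr = 6 + 3 + 4 = 13,
  c_1 = (6·3 - (-1)²) + (6·4 - (0)²) + (3·4 - (0)²) = 17 + 24 + 12 = 53,
  det = 6·(3·4 - (0)²) - (-1)·((-1)·4 - (0)·(0)) + (0)·((-1)·(0) - 3·(0)) = 6·(12) - (-1)·(-4) + (0)·(0) = 68.
  So p(λ) = λ³ - 13λ² + 53λ - 68.
Step 2 — look for an integer root (rational root theorem: any rational root is an integer divisor of 68). Testing λ = 4:
  p(4) = 64 - 208 + 212 - 68 = 0  ✓
  Dividing out (λ - 4): p(λ) = (λ - 4)(λ² - 9λ + 17).
Step 3 — remaining eigenvalues from the quadratic λ² - 9λ + 17 = 0:
  Δ = 9² - 4·17 = 81 - 68 = 13,  λ = (9 ± √13)/2 = (9 ± 3.6056)/2 ≈ 6.3028 or 2.6972.
  Sorted: λ_1 = 6.3028,  λ_2 = 4,  λ_3 = 2.6972  (check: sum = 13 = tr ✓).

Step 4 — unit eigenvector for λ_1 ≈ 6.3028: v spans the null space of (Sigma - λ_1 I), whose rows are
  r_1 = (-0.3028, -1, 0),  r_2 = (-1, -3.3028, 0),  r_3 = (0, 0, -2.3028).
  v is orthogonal to every row, so take v ∝ r_1 × r_3 = ((-1)·(-2.3028) - (0)·(0), (0)·(0) - (-0.3028)·(-2.3028), (-0.3028)·(0) - (-1)·(0)) ≈ (2.3028, -0.6972, 0).
  Let u = (2.3028, -0.6972, 0).
  ||u|| = √((2.3028)² + (-0.6972)² + (0)²) = √(5.7889) ≈ 2.406,  v_1 = u/||u|| ≈ (0.9571, -0.2898, 0) (||v_1|| = 1).

λ_1 = 6.3028,  λ_2 = 4,  λ_3 = 2.6972;  v_1 ≈ (0.9571, -0.2898, 0)


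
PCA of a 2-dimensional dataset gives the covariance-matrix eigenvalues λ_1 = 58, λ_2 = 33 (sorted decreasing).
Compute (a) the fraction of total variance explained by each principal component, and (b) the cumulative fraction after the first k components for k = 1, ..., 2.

Step 1 — total variance = trace(Sigma) = Σ λ_i = 58 + 33 = 91.

Step 2 — fraction explained by component i = λ_i / Σ λ:
  PC1: 58/91 = 0.6374
  PC2: 33/91 = 0.3626

Step 3 — cumulative fraction after k components = (λ_1 + ... + λ_k) / Σ λ:
  k = 1: 58/91 = 0.6374
  k = 2: (58 + 33)/91 = 91/91 = 1

Summary (fraction, with percent):

explained: PC1 0.6374 (63.74%), PC2 0.3626 (36.26%);  cumulative: 0.6374, 1


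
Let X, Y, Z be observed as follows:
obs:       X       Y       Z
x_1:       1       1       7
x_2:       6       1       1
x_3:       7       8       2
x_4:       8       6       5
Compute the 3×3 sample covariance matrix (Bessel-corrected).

Step 1 — column means:
  mean(X) = (1 + 6 + 7 + 8) / 4 = 22/4 = 5.5
  mean(Y) = (1 + 1 + 8 + 6) / 4 = 16/4 = 4
  mean(Z) = (7 + 1 + 2 + 5) / 4 = 15/4 = 3.75

Step 2 — sample covariance S[i,j] = (1/(n-1)) · Σ_k (x_{k,i} - mean_i) · (x_{k,j} - mean_j), with n-1 = 3.
  S[X,X] = ((-4.5)·(-4.5) + (0.5)·(0.5) + (1.5)·(1.5) + (2.5)·(2.5)) / 3 = 29/3 = 9.6667
  S[X,Y] = ((-4.5)·(-3) + (0.5)·(-3) + (1.5)·(4) + (2.5)·(2)) / 3 = 23/3 = 7.6667
  S[X,Z] = ((-4.5)·(3.25) + (0.5)·(-2.75) + (1.5)·(-1.75) + (2.5)·(1.25)) / 3 = -15.5/3 = -5.1667
  S[Y,Y] = ((-3)·(-3) + (-3)·(-3) + (4)·(4) + (2)·(2)) / 3 = 38/3 = 12.6667
  S[Y,Z] = ((-3)·(3.25) + (-3)·(-2.75) + (4)·(-1.75) + (2)·(1.25)) / 3 = -6/3 = -2
  S[Z,Z] = ((3.25)·(3.25) + (-2.75)·(-2.75) + (-1.75)·(-1.75) + (1.25)·(1.25)) / 3 = 22.75/3 = 7.5833

S is symmetric (S[j,i] = S[i,j]). Assembling:

S = [[9.6667, 7.6667, -5.1667],
 [7.6667, 12.6667, -2],
 [-5.1667, -2, 7.5833]]


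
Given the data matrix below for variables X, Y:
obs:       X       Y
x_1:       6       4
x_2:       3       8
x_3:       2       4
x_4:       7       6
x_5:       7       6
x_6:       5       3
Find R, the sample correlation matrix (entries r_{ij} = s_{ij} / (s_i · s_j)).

Step 1 — column means:
  mean(X) = (6 + 3 + 2 + 7 + 7 + 5) / 6 = 30/6 = 5
  mean(Y) = (4 + 8 + 4 + 6 + 6 + 3) / 6 = 31/6 = 5.1667

Step 2 — sample variances and covariances s[i,j] = (1/(n-1)) · Σ_k (x_{k,i} - mean_i) · (x_{k,j} - mean_j), with n-1 = 5:
  s[X,X] = ((1)·(1) + (-2)·(-2) + (-3)·(-3) + (2)·(2) + (2)·(2) + (0)·(0)) / 5 = 22/5 = 4.4
  s[X,Y] = ((1)·(-1.1667) + (-2)·(2.8333) + (-3)·(-1.1667) + (2)·(0.8333) + (2)·(0.8333) + (0)·(-2.1667)) / 5 = 0/5 = 0
  s[Y,Y] = ((-1.1667)·(-1.1667) + (2.8333)·(2.8333) + (-1.1667)·(-1.1667) + (0.8333)·(0.8333) + (0.8333)·(0.8333) + (-2.1667)·(-2.1667)) / 5 = 16.8333/5 = 3.3667
  Sample standard deviations s_i = √(s[i,i]):
  s(X) = √(4.4) = 2.0976
  s(Y) = √(3.3667) = 1.8348

Step 3 — r_{ij} = s_{ij} / (s_i · s_j):
  r[X,X] = 1 (diagonal).
  r[X,Y] = 0 / (2.0976 · 1.8348) = 0 / 3.8488 = 0
  r[Y,Y] = 1 (diagonal).

R is symmetric with unit diagonal. Assembling:

R = [[1, 0],
 [0, 1]]


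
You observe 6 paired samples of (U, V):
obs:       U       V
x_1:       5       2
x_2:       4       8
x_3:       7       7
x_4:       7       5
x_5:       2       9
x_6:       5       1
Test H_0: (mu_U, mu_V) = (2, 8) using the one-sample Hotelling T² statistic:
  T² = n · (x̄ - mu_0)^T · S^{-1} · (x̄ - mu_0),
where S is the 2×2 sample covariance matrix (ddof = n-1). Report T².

Step 1 — sample mean vector:
  mean(U) = (5 + 4 + 7 + 7 + 2 + 5) / 6 = 30/6 = 5
  mean(V) = (2 + 8 + 7 + 5 + 9 + 1) / 6 = 32/6 = 5.3333
  x̄ = (5, 5.3333),  deviation x̄ - mu_0 = (5, 5.3333) - (2, 8) = (3, -2.6667).

Step 2 — sample covariance matrix, S[i,j] = (1/(n-1)) · Σ_k (x_{k,i} - mean_i) · (x_{k,j} - mean_j), divisor n-1 = 5:
  S[U,U] = ((0)·(0) + (-1)·(-1) + (2)·(2) + (2)·(2) + (-3)·(-3) + (0)·(0)) / 5 = 18/5 = 3.6
  S[U,V] = ((0)·(-3.3333) + (-1)·(2.6667) + (2)·(1.6667) + (2)·(-0.3333) + (-3)·(3.6667) + (0)·(-4.3333)) / 5 = -11/5 = -2.2
  S[V,V] = ((-3.3333)·(-3.3333) + (2.6667)·(2.6667) + (1.6667)·(1.6667) + (-0.3333)·(-0.3333) + (3.6667)·(3.6667) + (-4.3333)·(-4.3333)) / 5 = 53.3333/5 = 10.6667
  S = [[3.6, -2.2],
 [-2.2, 10.6667]].

Step 3 — invert S. det(S) = 3.6·10.6667 - (-2.2)² = 33.56.
  S^{-1} = (1/det) · [[d, -b], [-b, a]] = [[0.3178, 0.0656],
 [0.0656, 0.1073]].

Step 4 — quadratic form (x̄ - mu_0)^T · S^{-1} · (x̄ - mu_0):
  S^{-1} · (x̄ - mu_0) = (0.7787, -0.0894),
  (x̄ - mu_0)^T · [...] = (3)·(0.7787) + (-2.6667)·(-0.0894) = 2.5745.

Step 5 — scale by n: T² = 6 · 2.5745 = 15.447.

T² ≈ 15.447


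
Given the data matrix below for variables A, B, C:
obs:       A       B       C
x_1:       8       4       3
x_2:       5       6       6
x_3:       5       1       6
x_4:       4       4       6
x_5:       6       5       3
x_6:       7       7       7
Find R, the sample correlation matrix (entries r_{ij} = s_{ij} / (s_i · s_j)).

Step 1 — column means:
  mean(A) = (8 + 5 + 5 + 4 + 6 + 7) / 6 = 35/6 = 5.8333
  mean(B) = (4 + 6 + 1 + 4 + 5 + 7) / 6 = 27/6 = 4.5
  mean(C) = (3 + 6 + 6 + 6 + 3 + 7) / 6 = 31/6 = 5.1667

Step 2 — sample variances and covariances s[i,j] = (1/(n-1)) · Σ_k (x_{k,i} - mean_i) · (x_{k,j} - mean_j), with n-1 = 5:
  s[A,A] = ((2.1667)·(2.1667) + (-0.8333)·(-0.8333) + (-0.8333)·(-0.8333) + (-1.8333)·(-1.8333) + (0.1667)·(0.1667) + (1.1667)·(1.1667)) / 5 = 10.8333/5 = 2.1667
  s[A,B] = ((2.1667)·(-0.5) + (-0.8333)·(1.5) + (-0.8333)·(-3.5) + (-1.8333)·(-0.5) + (0.1667)·(0.5) + (1.1667)·(2.5)) / 5 = 4.5/5 = 0.9
  s[A,C] = ((2.1667)·(-2.1667) + (-0.8333)·(0.8333) + (-0.8333)·(0.8333) + (-1.8333)·(0.8333) + (0.1667)·(-2.1667) + (1.1667)·(1.8333)) / 5 = -5.8333/5 = -1.1667
  s[B,B] = ((-0.5)·(-0.5) + (1.5)·(1.5) + (-3.5)·(-3.5) + (-0.5)·(-0.5) + (0.5)·(0.5) + (2.5)·(2.5)) / 5 = 21.5/5 = 4.3
  s[B,C] = ((-0.5)·(-2.1667) + (1.5)·(0.8333) + (-3.5)·(0.8333) + (-0.5)·(0.8333) + (0.5)·(-2.1667) + (2.5)·(1.8333)) / 5 = 2.5/5 = 0.5
  s[C,C] = ((-2.1667)·(-2.1667) + (0.8333)·(0.8333) + (0.8333)·(0.8333) + (0.8333)·(0.8333) + (-2.1667)·(-2.1667) + (1.8333)·(1.8333)) / 5 = 14.8333/5 = 2.9667
  Sample standard deviations s_i = √(s[i,i]):
  s(A) = √(2.1667) = 1.472
  s(B) = √(4.3) = 2.0736
  s(C) = √(2.9667) = 1.7224

Step 3 — r_{ij} = s_{ij} / (s_i · s_j):
  r[A,A] = 1 (diagonal).
  r[A,B] = 0.9 / (1.472 · 2.0736) = 0.9 / 3.0523 = 0.2949
  r[A,C] = -1.1667 / (1.472 · 1.7224) = -1.1667 / 2.5353 = -0.4602
  r[B,B] = 1 (diagonal).
  r[B,C] = 0.5 / (2.0736 · 1.7224) = 0.5 / 3.5716 = 0.14
  r[C,C] = 1 (diagonal).

R is symmetric with unit diagonal. Assembling:

R = [[1, 0.2949, -0.4602],
 [0.2949, 1, 0.14],
 [-0.4602, 0.14, 1]]


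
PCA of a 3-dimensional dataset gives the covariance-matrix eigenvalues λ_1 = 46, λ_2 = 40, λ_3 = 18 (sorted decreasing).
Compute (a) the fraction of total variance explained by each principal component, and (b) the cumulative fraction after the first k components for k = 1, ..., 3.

Step 1 — total variance = trace(Sigma) = Σ λ_i = 46 + 40 + 18 = 104.

Step 2 — fraction explained by component i = λ_i / Σ λ:
  PC1: 46/104 = 0.4423
  PC2: 40/104 = 0.3846
  PC3: 18/104 = 0.1731

Step 3 — cumulative fraction after k components = (λ_1 + ... + λ_k) / Σ λ:
  k = 1: 46/104 = 0.4423
  k = 2: (46 + 40)/104 = 86/104 = 0.8269
  k = 3: (46 + 40 + 18)/104 = 104/104 = 1

Summary (fraction, with percent):

explained: PC1 0.4423 (44.23%), PC2 0.3846 (38.46%), PC3 0.1731 (17.31%);  cumulative: 0.4423, 0.8269, 1


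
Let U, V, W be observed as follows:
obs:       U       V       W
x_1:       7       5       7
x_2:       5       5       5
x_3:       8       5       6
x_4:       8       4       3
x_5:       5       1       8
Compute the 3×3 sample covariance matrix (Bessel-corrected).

Step 1 — column means:
  mean(U) = (7 + 5 + 8 + 8 + 5) / 5 = 33/5 = 6.6
  mean(V) = (5 + 5 + 5 + 4 + 1) / 5 = 20/5 = 4
  mean(W) = (7 + 5 + 6 + 3 + 8) / 5 = 29/5 = 5.8

Step 2 — sample covariance S[i,j] = (1/(n-1)) · Σ_k (x_{k,i} - mean_i) · (x_{k,j} - mean_j), with n-1 = 4.
  S[U,U] = ((0.4)·(0.4) + (-1.6)·(-1.6) + (1.4)·(1.4) + (1.4)·(1.4) + (-1.6)·(-1.6)) / 4 = 9.2/4 = 2.3
  S[U,V] = ((0.4)·(1) + (-1.6)·(1) + (1.4)·(1) + (1.4)·(0) + (-1.6)·(-3)) / 4 = 5/4 = 1.25
  S[U,W] = ((0.4)·(1.2) + (-1.6)·(-0.8) + (1.4)·(0.2) + (1.4)·(-2.8) + (-1.6)·(2.2)) / 4 = -5.4/4 = -1.35
  S[V,V] = ((1)·(1) + (1)·(1) + (1)·(1) + (0)·(0) + (-3)·(-3)) / 4 = 12/4 = 3
  S[V,W] = ((1)·(1.2) + (1)·(-0.8) + (1)·(0.2) + (0)·(-2.8) + (-3)·(2.2)) / 4 = -6/4 = -1.5
  S[W,W] = ((1.2)·(1.2) + (-0.8)·(-0.8) + (0.2)·(0.2) + (-2.8)·(-2.8) + (2.2)·(2.2)) / 4 = 14.8/4 = 3.7

S is symmetric (S[j,i] = S[i,j]). Assembling:

S = [[2.3, 1.25, -1.35],
 [1.25, 3, -1.5],
 [-1.35, -1.5, 3.7]]


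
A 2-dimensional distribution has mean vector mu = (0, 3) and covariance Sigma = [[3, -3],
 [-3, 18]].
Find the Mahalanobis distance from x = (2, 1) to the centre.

Step 1 — centre the observation: (x - mu) = (2, -2).

Step 2 — invert Sigma. det(Sigma) = 3·18 - (-3)² = 45.
  Sigma^{-1} = (1/det) · [[d, -b], [-b, a]] = [[0.4, 0.0667],
 [0.0667, 0.0667]].

Step 3 — form the quadratic (x - mu)^T · Sigma^{-1} · (x - mu):
  Sigma^{-1} · (x - mu) = (0.6667, 0).
  (x - mu)^T · [Sigma^{-1} · (x - mu)] = (2)·(0.6667) + (-2)·(0) = 1.3333.

Step 4 — take square root: d = √(1.3333) ≈ 1.1547.

d(x, mu) = √(1.3333) ≈ 1.1547


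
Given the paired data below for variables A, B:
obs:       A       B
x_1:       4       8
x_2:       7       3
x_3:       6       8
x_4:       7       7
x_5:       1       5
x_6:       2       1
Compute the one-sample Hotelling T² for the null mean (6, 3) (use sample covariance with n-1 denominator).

Step 1 — sample mean vector:
  mean(A) = (4 + 7 + 6 + 7 + 1 + 2) / 6 = 27/6 = 4.5
  mean(B) = (8 + 3 + 8 + 7 + 5 + 1) / 6 = 32/6 = 5.3333
  x̄ = (4.5, 5.3333),  deviation x̄ - mu_0 = (4.5, 5.3333) - (6, 3) = (-1.5, 2.3333).

Step 2 — sample covariance matrix, S[i,j] = (1/(n-1)) · Σ_k (x_{k,i} - mean_i) · (x_{k,j} - mean_j), divisor n-1 = 5:
  S[A,A] = ((-0.5)·(-0.5) + (2.5)·(2.5) + (1.5)·(1.5) + (2.5)·(2.5) + (-3.5)·(-3.5) + (-2.5)·(-2.5)) / 5 = 33.5/5 = 6.7
  S[A,B] = ((-0.5)·(2.6667) + (2.5)·(-2.3333) + (1.5)·(2.6667) + (2.5)·(1.6667) + (-3.5)·(-0.3333) + (-2.5)·(-4.3333)) / 5 = 13/5 = 2.6
  S[B,B] = ((2.6667)·(2.6667) + (-2.3333)·(-2.3333) + (2.6667)·(2.6667) + (1.6667)·(1.6667) + (-0.3333)·(-0.3333) + (-4.3333)·(-4.3333)) / 5 = 41.3333/5 = 8.2667
  S = [[6.7, 2.6],
 [2.6, 8.2667]].

Step 3 — invert S. det(S) = 6.7·8.2667 - (2.6)² = 48.6267.
  S^{-1} = (1/det) · [[d, -b], [-b, a]] = [[0.17, -0.0535],
 [-0.0535, 0.1378]].

Step 4 — quadratic form (x̄ - mu_0)^T · S^{-1} · (x̄ - mu_0):
  S^{-1} · (x̄ - mu_0) = (-0.3798, 0.4017),
  (x̄ - mu_0)^T · [...] = (-1.5)·(-0.3798) + (2.3333)·(0.4017) = 1.5069.

Step 5 — scale by n: T² = 6 · 1.5069 = 9.0417.

T² ≈ 9.0417


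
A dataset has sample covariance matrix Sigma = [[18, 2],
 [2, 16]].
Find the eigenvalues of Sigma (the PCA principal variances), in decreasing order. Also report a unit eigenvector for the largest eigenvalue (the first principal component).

Step 1 — characteristic polynomial of 2×2 Sigma:
  det(Sigma - λI) = λ² - trace · λ + det = 0.
  trace = 18 + 16 = 34, det = 18·16 - (2)² = 284.
Step 2 — discriminant:
  Δ = trace² - 4·det = 1156 - 1136 = 20.
Step 3 — eigenvalues:
  λ = (trace ± √Δ)/2 = (34 ± 4.4721)/2,
  λ_1 = 19.2361,  λ_2 = 14.7639.

Step 4 — unit eigenvector for λ_1: solve (Sigma - λ_1 I)v = 0. First row:
  (18 - 19.2361)·v_x + (2)·v_y = 0, i.e. (-1.2361)·v_x + (2)·v_y = 0,
  so v ∝ (b, λ_1 - a) = (2, 1.2361) = u.
  ||u|| = √((2)² + (1.2361)²) = √(5.5279) ≈ 2.3511,
  v_1 = u/||u|| ≈ (0.8507, 0.5257) (||v_1|| = 1).

λ_1 = 19.2361,  λ_2 = 14.7639;  v_1 ≈ (0.8507, 0.5257)


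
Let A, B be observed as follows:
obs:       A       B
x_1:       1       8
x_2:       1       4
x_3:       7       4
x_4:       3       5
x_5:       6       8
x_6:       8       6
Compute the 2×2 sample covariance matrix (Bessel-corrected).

Step 1 — column means:
  mean(A) = (1 + 1 + 7 + 3 + 6 + 8) / 6 = 26/6 = 4.3333
  mean(B) = (8 + 4 + 4 + 5 + 8 + 6) / 6 = 35/6 = 5.8333

Step 2 — sample covariance S[i,j] = (1/(n-1)) · Σ_k (x_{k,i} - mean_i) · (x_{k,j} - mean_j), with n-1 = 5.
  S[A,A] = ((-3.3333)·(-3.3333) + (-3.3333)·(-3.3333) + (2.6667)·(2.6667) + (-1.3333)·(-1.3333) + (1.6667)·(1.6667) + (3.6667)·(3.6667)) / 5 = 47.3333/5 = 9.4667
  S[A,B] = ((-3.3333)·(2.1667) + (-3.3333)·(-1.8333) + (2.6667)·(-1.8333) + (-1.3333)·(-0.8333) + (1.6667)·(2.1667) + (3.6667)·(0.1667)) / 5 = -0.6667/5 = -0.1333
  S[B,B] = ((2.1667)·(2.1667) + (-1.8333)·(-1.8333) + (-1.8333)·(-1.8333) + (-0.8333)·(-0.8333) + (2.1667)·(2.1667) + (0.1667)·(0.1667)) / 5 = 16.8333/5 = 3.3667

S is symmetric (S[j,i] = S[i,j]). Assembling:

S = [[9.4667, -0.1333],
 [-0.1333, 3.3667]]


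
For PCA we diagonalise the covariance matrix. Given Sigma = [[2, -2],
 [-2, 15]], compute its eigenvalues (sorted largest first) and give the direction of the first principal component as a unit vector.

Step 1 — characteristic polynomial of 2×2 Sigma:
  det(Sigma - λI) = λ² - trace · λ + det = 0.
  trace = 2 + 15 = 17, det = 2·15 - (-2)² = 26.
Step 2 — discriminant:
  Δ = trace² - 4·det = 289 - 104 = 185.
Step 3 — eigenvalues:
  λ = (trace ± √Δ)/2 = (17 ± 13.6015)/2,
  λ_1 = 15.3007,  λ_2 = 1.6993.

Step 4 — unit eigenvector for λ_1: solve (Sigma - λ_1 I)v = 0. First row:
  (2 - 15.3007)·v_x + (-2)·v_y = 0, i.e. (-13.3007)·v_x + (-2)·v_y = 0,
  so v ∝ (b, λ_1 - a) = (-2, 13.3007); multiply by -1 so the first entry is positive: u = (2, -13.3007).
  ||u|| = √((2)² + (-13.3007)²) = √(180.9096) ≈ 13.4503,
  v_1 = u/||u|| ≈ (0.1487, -0.9889) (||v_1|| = 1).

λ_1 = 15.3007,  λ_2 = 1.6993;  v_1 ≈ (0.1487, -0.9889)


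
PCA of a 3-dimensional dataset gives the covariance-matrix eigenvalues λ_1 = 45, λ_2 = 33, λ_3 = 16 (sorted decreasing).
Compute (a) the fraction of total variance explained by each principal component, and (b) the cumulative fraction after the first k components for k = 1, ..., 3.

Step 1 — total variance = trace(Sigma) = Σ λ_i = 45 + 33 + 16 = 94.

Step 2 — fraction explained by component i = λ_i / Σ λ:
  PC1: 45/94 = 0.4787
  PC2: 33/94 = 0.3511
  PC3: 16/94 = 0.1702

Step 3 — cumulative fraction after k components = (λ_1 + ... + λ_k) / Σ λ:
  k = 1: 45/94 = 0.4787
  k = 2: (45 + 33)/94 = 78/94 = 0.8298
  k = 3: (45 + 33 + 16)/94 = 94/94 = 1

Summary (fraction, with percent):

explained: PC1 0.4787 (47.87%), PC2 0.3511 (35.11%), PC3 0.1702 (17.02%);  cumulative: 0.4787, 0.8298, 1


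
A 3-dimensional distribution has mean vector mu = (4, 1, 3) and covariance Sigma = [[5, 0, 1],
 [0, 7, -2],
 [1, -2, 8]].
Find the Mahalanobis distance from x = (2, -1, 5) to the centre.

Step 1 — centre the observation: (x - mu) = (-2, -2, 2).

Step 2 — invert Sigma (cofactor / det for 3×3, or solve directly):
  Sigma^{-1} = [[0.2055, -0.0079, -0.0277],
 [-0.0079, 0.1542, 0.0395],
 [-0.0277, 0.0395, 0.1383]].

Step 3 — form the quadratic (x - mu)^T · Sigma^{-1} · (x - mu):
  Sigma^{-1} · (x - mu) = (-0.4506, -0.2134, 0.253).
  (x - mu)^T · [Sigma^{-1} · (x - mu)] = (-2)·(-0.4506) + (-2)·(-0.2134) + (2)·(0.253) = 1.834.

Step 4 — take square root: d = √(1.834) ≈ 1.3542.

d(x, mu) = √(1.834) ≈ 1.3542


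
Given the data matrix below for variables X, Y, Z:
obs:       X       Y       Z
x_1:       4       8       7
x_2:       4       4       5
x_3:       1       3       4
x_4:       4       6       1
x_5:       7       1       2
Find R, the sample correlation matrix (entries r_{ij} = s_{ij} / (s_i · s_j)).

Step 1 — column means:
  mean(X) = (4 + 4 + 1 + 4 + 7) / 5 = 20/5 = 4
  mean(Y) = (8 + 4 + 3 + 6 + 1) / 5 = 22/5 = 4.4
  mean(Z) = (7 + 5 + 4 + 1 + 2) / 5 = 19/5 = 3.8

Step 2 — sample variances and covariances s[i,j] = (1/(n-1)) · Σ_k (x_{k,i} - mean_i) · (x_{k,j} - mean_j), with n-1 = 4:
  s[X,X] = ((0)·(0) + (0)·(0) + (-3)·(-3) + (0)·(0) + (3)·(3)) / 4 = 18/4 = 4.5
  s[X,Y] = ((0)·(3.6) + (0)·(-0.4) + (-3)·(-1.4) + (0)·(1.6) + (3)·(-3.4)) / 4 = -6/4 = -1.5
  s[X,Z] = ((0)·(3.2) + (0)·(1.2) + (-3)·(0.2) + (0)·(-2.8) + (3)·(-1.8)) / 4 = -6/4 = -1.5
  s[Y,Y] = ((3.6)·(3.6) + (-0.4)·(-0.4) + (-1.4)·(-1.4) + (1.6)·(1.6) + (-3.4)·(-3.4)) / 4 = 29.2/4 = 7.3
  s[Y,Z] = ((3.6)·(3.2) + (-0.4)·(1.2) + (-1.4)·(0.2) + (1.6)·(-2.8) + (-3.4)·(-1.8)) / 4 = 12.4/4 = 3.1
  s[Z,Z] = ((3.2)·(3.2) + (1.2)·(1.2) + (0.2)·(0.2) + (-2.8)·(-2.8) + (-1.8)·(-1.8)) / 4 = 22.8/4 = 5.7
  Sample standard deviations s_i = √(s[i,i]):
  s(X) = √(4.5) = 2.1213
  s(Y) = √(7.3) = 2.7019
  s(Z) = √(5.7) = 2.3875

Step 3 — r_{ij} = s_{ij} / (s_i · s_j):
  r[X,X] = 1 (diagonal).
  r[X,Y] = -1.5 / (2.1213 · 2.7019) = -1.5 / 5.7315 = -0.2617
  r[X,Z] = -1.5 / (2.1213 · 2.3875) = -1.5 / 5.0646 = -0.2962
  r[Y,Y] = 1 (diagonal).
  r[Y,Z] = 3.1 / (2.7019 · 2.3875) = 3.1 / 6.4506 = 0.4806
  r[Z,Z] = 1 (diagonal).

R is symmetric with unit diagonal. Assembling:

R = [[1, -0.2617, -0.2962],
 [-0.2617, 1, 0.4806],
 [-0.2962, 0.4806, 1]]


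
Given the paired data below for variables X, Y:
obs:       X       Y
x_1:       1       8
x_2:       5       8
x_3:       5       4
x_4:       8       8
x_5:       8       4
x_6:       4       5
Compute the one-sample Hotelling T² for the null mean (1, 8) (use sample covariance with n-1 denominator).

Step 1 — sample mean vector:
  mean(X) = (1 + 5 + 5 + 8 + 8 + 4) / 6 = 31/6 = 5.1667
  mean(Y) = (8 + 8 + 4 + 8 + 4 + 5) / 6 = 37/6 = 6.1667
  x̄ = (5.1667, 6.1667),  deviation x̄ - mu_0 = (5.1667, 6.1667) - (1, 8) = (4.1667, -1.8333).

Step 2 — sample covariance matrix, S[i,j] = (1/(n-1)) · Σ_k (x_{k,i} - mean_i) · (x_{k,j} - mean_j), divisor n-1 = 5:
  S[X,X] = ((-4.1667)·(-4.1667) + (-0.1667)·(-0.1667) + (-0.1667)·(-0.1667) + (2.8333)·(2.8333) + (2.8333)·(2.8333) + (-1.1667)·(-1.1667)) / 5 = 34.8333/5 = 6.9667
  S[X,Y] = ((-4.1667)·(1.8333) + (-0.1667)·(1.8333) + (-0.1667)·(-2.1667) + (2.8333)·(1.8333) + (2.8333)·(-2.1667) + (-1.1667)·(-1.1667)) / 5 = -7.1667/5 = -1.4333
  S[Y,Y] = ((1.8333)·(1.8333) + (1.8333)·(1.8333) + (-2.1667)·(-2.1667) + (1.8333)·(1.8333) + (-2.1667)·(-2.1667) + (-1.1667)·(-1.1667)) / 5 = 20.8333/5 = 4.1667
  S = [[6.9667, -1.4333],
 [-1.4333, 4.1667]].

Step 3 — invert S. det(S) = 6.9667·4.1667 - (-1.4333)² = 26.9733.
  S^{-1} = (1/det) · [[d, -b], [-b, a]] = [[0.1545, 0.0531],
 [0.0531, 0.2583]].

Step 4 — quadratic form (x̄ - mu_0)^T · S^{-1} · (x̄ - mu_0):
  S^{-1} · (x̄ - mu_0) = (0.5462, -0.2521),
  (x̄ - mu_0)^T · [...] = (4.1667)·(0.5462) + (-1.8333)·(-0.2521) = 2.7381.

Step 5 — scale by n: T² = 6 · 2.7381 = 16.4286.

T² ≈ 16.4286


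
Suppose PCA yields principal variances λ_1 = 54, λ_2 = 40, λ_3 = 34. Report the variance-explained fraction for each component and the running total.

Step 1 — total variance = trace(Sigma) = Σ λ_i = 54 + 40 + 34 = 128.

Step 2 — fraction explained by component i = λ_i / Σ λ:
  PC1: 54/128 = 0.4219
  PC2: 40/128 = 0.3125
  PC3: 34/128 = 0.2656

Step 3 — cumulative fraction after k components = (λ_1 + ... + λ_k) / Σ λ:
  k = 1: 54/128 = 0.4219
  k = 2: (54 + 40)/128 = 94/128 = 0.7344
  k = 3: (54 + 40 + 34)/128 = 128/128 = 1

Summary (fraction, with percent):

explained: PC1 0.4219 (42.19%), PC2 0.3125 (31.25%), PC3 0.2656 (26.56%);  cumulative: 0.4219, 0.7344, 1


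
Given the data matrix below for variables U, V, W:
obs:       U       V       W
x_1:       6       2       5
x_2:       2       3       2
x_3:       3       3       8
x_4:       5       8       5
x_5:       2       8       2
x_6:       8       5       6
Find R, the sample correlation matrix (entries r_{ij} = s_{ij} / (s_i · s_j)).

Step 1 — column means:
  mean(U) = (6 + 2 + 3 + 5 + 2 + 8) / 6 = 26/6 = 4.3333
  mean(V) = (2 + 3 + 3 + 8 + 8 + 5) / 6 = 29/6 = 4.8333
  mean(W) = (5 + 2 + 8 + 5 + 2 + 6) / 6 = 28/6 = 4.6667

Step 2 — sample variances and covariances s[i,j] = (1/(n-1)) · Σ_k (x_{k,i} - mean_i) · (x_{k,j} - mean_j), with n-1 = 5:
  s[U,U] = ((1.6667)·(1.6667) + (-2.3333)·(-2.3333) + (-1.3333)·(-1.3333) + (0.6667)·(0.6667) + (-2.3333)·(-2.3333) + (3.6667)·(3.6667)) / 5 = 29.3333/5 = 5.8667
  s[U,V] = ((1.6667)·(-2.8333) + (-2.3333)·(-1.8333) + (-1.3333)·(-1.8333) + (0.6667)·(3.1667) + (-2.3333)·(3.1667) + (3.6667)·(0.1667)) / 5 = -2.6667/5 = -0.5333
  s[U,W] = ((1.6667)·(0.3333) + (-2.3333)·(-2.6667) + (-1.3333)·(3.3333) + (0.6667)·(0.3333) + (-2.3333)·(-2.6667) + (3.6667)·(1.3333)) / 5 = 13.6667/5 = 2.7333
  s[V,V] = ((-2.8333)·(-2.8333) + (-1.8333)·(-1.8333) + (-1.8333)·(-1.8333) + (3.1667)·(3.1667) + (3.1667)·(3.1667) + (0.1667)·(0.1667)) / 5 = 34.8333/5 = 6.9667
  s[V,W] = ((-2.8333)·(0.3333) + (-1.8333)·(-2.6667) + (-1.8333)·(3.3333) + (3.1667)·(0.3333) + (3.1667)·(-2.6667) + (0.1667)·(1.3333)) / 5 = -9.3333/5 = -1.8667
  s[W,W] = ((0.3333)·(0.3333) + (-2.6667)·(-2.6667) + (3.3333)·(3.3333) + (0.3333)·(0.3333) + (-2.6667)·(-2.6667) + (1.3333)·(1.3333)) / 5 = 27.3333/5 = 5.4667
  Sample standard deviations s_i = √(s[i,i]):
  s(U) = √(5.8667) = 2.4221
  s(V) = √(6.9667) = 2.6394
  s(W) = √(5.4667) = 2.3381

Step 3 — r_{ij} = s_{ij} / (s_i · s_j):
  r[U,U] = 1 (diagonal).
  r[U,V] = -0.5333 / (2.4221 · 2.6394) = -0.5333 / 6.3931 = -0.0834
  r[U,W] = 2.7333 / (2.4221 · 2.3381) = 2.7333 / 5.6631 = 0.4827
  r[V,V] = 1 (diagonal).
  r[V,W] = -1.8667 / (2.6394 · 2.3381) = -1.8667 / 6.1713 = -0.3025
  r[W,W] = 1 (diagonal).

R is symmetric with unit diagonal. Assembling:

R = [[1, -0.0834, 0.4827],
 [-0.0834, 1, -0.3025],
 [0.4827, -0.3025, 1]]


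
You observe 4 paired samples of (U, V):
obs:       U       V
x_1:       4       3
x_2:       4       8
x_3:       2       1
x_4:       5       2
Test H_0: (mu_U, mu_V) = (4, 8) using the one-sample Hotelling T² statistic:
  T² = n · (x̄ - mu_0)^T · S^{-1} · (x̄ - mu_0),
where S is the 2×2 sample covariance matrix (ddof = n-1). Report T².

Step 1 — sample mean vector:
  mean(U) = (4 + 4 + 2 + 5) / 4 = 15/4 = 3.75
  mean(V) = (3 + 8 + 1 + 2) / 4 = 14/4 = 3.5
  x̄ = (3.75, 3.5),  deviation x̄ - mu_0 = (3.75, 3.5) - (4, 8) = (-0.25, -4.5).

Step 2 — sample covariance matrix, S[i,j] = (1/(n-1)) · Σ_k (x_{k,i} - mean_i) · (x_{k,j} - mean_j), divisor n-1 = 3:
  S[U,U] = ((0.25)·(0.25) + (0.25)·(0.25) + (-1.75)·(-1.75) + (1.25)·(1.25)) / 3 = 4.75/3 = 1.5833
  S[U,V] = ((0.25)·(-0.5) + (0.25)·(4.5) + (-1.75)·(-2.5) + (1.25)·(-1.5)) / 3 = 3.5/3 = 1.1667
  S[V,V] = ((-0.5)·(-0.5) + (4.5)·(4.5) + (-2.5)·(-2.5) + (-1.5)·(-1.5)) / 3 = 29/3 = 9.6667
  S = [[1.5833, 1.1667],
 [1.1667, 9.6667]].

Step 3 — invert S. det(S) = 1.5833·9.6667 - (1.1667)² = 13.9444.
  S^{-1} = (1/det) · [[d, -b], [-b, a]] = [[0.6932, -0.0837],
 [-0.0837, 0.1135]].

Step 4 — quadratic form (x̄ - mu_0)^T · S^{-1} · (x̄ - mu_0):
  S^{-1} · (x̄ - mu_0) = (0.2032, -0.49),
  (x̄ - mu_0)^T · [...] = (-0.25)·(0.2032) + (-4.5)·(-0.49) = 2.1544.

Step 5 — scale by n: T² = 4 · 2.1544 = 8.6175.

T² ≈ 8.6175


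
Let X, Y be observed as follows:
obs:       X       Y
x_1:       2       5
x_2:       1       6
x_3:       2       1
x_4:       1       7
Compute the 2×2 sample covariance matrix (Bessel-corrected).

Step 1 — column means:
  mean(X) = (2 + 1 + 2 + 1) / 4 = 6/4 = 1.5
  mean(Y) = (5 + 6 + 1 + 7) / 4 = 19/4 = 4.75

Step 2 — sample covariance S[i,j] = (1/(n-1)) · Σ_k (x_{k,i} - mean_i) · (x_{k,j} - mean_j), with n-1 = 3.
  S[X,X] = ((0.5)·(0.5) + (-0.5)·(-0.5) + (0.5)·(0.5) + (-0.5)·(-0.5)) / 3 = 1/3 = 0.3333
  S[X,Y] = ((0.5)·(0.25) + (-0.5)·(1.25) + (0.5)·(-3.75) + (-0.5)·(2.25)) / 3 = -3.5/3 = -1.1667
  S[Y,Y] = ((0.25)·(0.25) + (1.25)·(1.25) + (-3.75)·(-3.75) + (2.25)·(2.25)) / 3 = 20.75/3 = 6.9167

S is symmetric (S[j,i] = S[i,j]). Assembling:

S = [[0.3333, -1.1667],
 [-1.1667, 6.9167]]


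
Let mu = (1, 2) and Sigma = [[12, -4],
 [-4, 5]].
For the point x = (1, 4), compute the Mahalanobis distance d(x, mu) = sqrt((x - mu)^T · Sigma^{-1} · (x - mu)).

Step 1 — centre the observation: (x - mu) = (0, 2).

Step 2 — invert Sigma. det(Sigma) = 12·5 - (-4)² = 44.
  Sigma^{-1} = (1/det) · [[d, -b], [-b, a]] = [[0.1136, 0.0909],
 [0.0909, 0.2727]].

Step 3 — form the quadratic (x - mu)^T · Sigma^{-1} · (x - mu):
  Sigma^{-1} · (x - mu) = (0.1818, 0.5455).
  (x - mu)^T · [Sigma^{-1} · (x - mu)] = (0)·(0.1818) + (2)·(0.5455) = 1.0909.

Step 4 — take square root: d = √(1.0909) ≈ 1.0445.

d(x, mu) = √(1.0909) ≈ 1.0445


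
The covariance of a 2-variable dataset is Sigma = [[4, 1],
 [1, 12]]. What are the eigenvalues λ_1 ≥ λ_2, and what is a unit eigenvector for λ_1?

Step 1 — characteristic polynomial of 2×2 Sigma:
  det(Sigma - λI) = λ² - trace · λ + det = 0.
  trace = 4 + 12 = 16, det = 4·12 - (1)² = 47.
Step 2 — discriminant:
  Δ = trace² - 4·det = 256 - 188 = 68.
Step 3 — eigenvalues:
  λ = (trace ± √Δ)/2 = (16 ± 8.2462)/2,
  λ_1 = 12.1231,  λ_2 = 3.8769.

Step 4 — unit eigenvector for λ_1: solve (Sigma - λ_1 I)v = 0. First row:
  (4 - 12.1231)·v_x + (1)·v_y = 0, i.e. (-8.1231)·v_x + (1)·v_y = 0,
  so v ∝ (b, λ_1 - a) = (1, 8.1231) = u.
  ||u|| = √((1)² + (8.1231)²) = √(66.9848) ≈ 8.1844,
  v_1 = u/||u|| ≈ (0.1222, 0.9925) (||v_1|| = 1).

λ_1 = 12.1231,  λ_2 = 3.8769;  v_1 ≈ (0.1222, 0.9925)


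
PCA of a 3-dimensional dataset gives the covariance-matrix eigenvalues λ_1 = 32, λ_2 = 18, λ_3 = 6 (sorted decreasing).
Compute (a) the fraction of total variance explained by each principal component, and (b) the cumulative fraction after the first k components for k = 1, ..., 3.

Step 1 — total variance = trace(Sigma) = Σ λ_i = 32 + 18 + 6 = 56.

Step 2 — fraction explained by component i = λ_i / Σ λ:
  PC1: 32/56 = 0.5714
  PC2: 18/56 = 0.3214
  PC3: 6/56 = 0.1071

Step 3 — cumulative fraction after k components = (λ_1 + ... + λ_k) / Σ λ:
  k = 1: 32/56 = 0.5714
  k = 2: (32 + 18)/56 = 50/56 = 0.8929
  k = 3: (32 + 18 + 6)/56 = 56/56 = 1

Summary (fraction, with percent):

explained: PC1 0.5714 (57.14%), PC2 0.3214 (32.14%), PC3 0.1071 (10.71%);  cumulative: 0.5714, 0.8929, 1


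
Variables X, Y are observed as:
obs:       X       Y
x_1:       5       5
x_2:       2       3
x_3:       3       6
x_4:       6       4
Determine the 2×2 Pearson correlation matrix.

Step 1 — column means:
  mean(X) = (5 + 2 + 3 + 6) / 4 = 16/4 = 4
  mean(Y) = (5 + 3 + 6 + 4) / 4 = 18/4 = 4.5

Step 2 — sample variances and covariances s[i,j] = (1/(n-1)) · Σ_k (x_{k,i} - mean_i) · (x_{k,j} - mean_j), with n-1 = 3:
  s[X,X] = ((1)·(1) + (-2)·(-2) + (-1)·(-1) + (2)·(2)) / 3 = 10/3 = 3.3333
  s[X,Y] = ((1)·(0.5) + (-2)·(-1.5) + (-1)·(1.5) + (2)·(-0.5)) / 3 = 1/3 = 0.3333
  s[Y,Y] = ((0.5)·(0.5) + (-1.5)·(-1.5) + (1.5)·(1.5) + (-0.5)·(-0.5)) / 3 = 5/3 = 1.6667
  Sample standard deviations s_i = √(s[i,i]):
  s(X) = √(3.3333) = 1.8257
  s(Y) = √(1.6667) = 1.291

Step 3 — r_{ij} = s_{ij} / (s_i · s_j):
  r[X,X] = 1 (diagonal).
  r[X,Y] = 0.3333 / (1.8257 · 1.291) = 0.3333 / 2.357 = 0.1414
  r[Y,Y] = 1 (diagonal).

R is symmetric with unit diagonal. Assembling:

R = [[1, 0.1414],
 [0.1414, 1]]


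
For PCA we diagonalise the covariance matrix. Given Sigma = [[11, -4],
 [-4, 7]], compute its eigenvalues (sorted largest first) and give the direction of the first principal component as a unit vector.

Step 1 — characteristic polynomial of 2×2 Sigma:
  det(Sigma - λI) = λ² - trace · λ + det = 0.
  trace = 11 + 7 = 18, det = 11·7 - (-4)² = 61.
Step 2 — discriminant:
  Δ = trace² - 4·det = 324 - 244 = 80.
Step 3 — eigenvalues:
  λ = (trace ± √Δ)/2 = (18 ± 8.9443)/2,
  λ_1 = 13.4721,  λ_2 = 4.5279.

Step 4 — unit eigenvector for λ_1: solve (Sigma - λ_1 I)v = 0. First row:
  (11 - 13.4721)·v_x + (-4)·v_y = 0, i.e. (-2.4721)·v_x + (-4)·v_y = 0,
  so v ∝ (b, λ_1 - a) = (-4, 2.4721); multiply by -1 so the first entry is positive: u = (4, -2.4721).
  ||u|| = √((4)² + (-2.4721)²) = √(22.1115) ≈ 4.7023,
  v_1 = u/||u|| ≈ (0.8507, -0.5257) (||v_1|| = 1).

λ_1 = 13.4721,  λ_2 = 4.5279;  v_1 ≈ (0.8507, -0.5257)


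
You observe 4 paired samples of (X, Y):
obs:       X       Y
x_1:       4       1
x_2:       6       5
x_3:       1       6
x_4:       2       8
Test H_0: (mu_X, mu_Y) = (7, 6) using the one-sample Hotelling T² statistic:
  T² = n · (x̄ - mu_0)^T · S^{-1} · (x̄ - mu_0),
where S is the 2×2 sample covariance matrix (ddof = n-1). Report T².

Step 1 — sample mean vector:
  mean(X) = (4 + 6 + 1 + 2) / 4 = 13/4 = 3.25
  mean(Y) = (1 + 5 + 6 + 8) / 4 = 20/4 = 5
  x̄ = (3.25, 5),  deviation x̄ - mu_0 = (3.25, 5) - (7, 6) = (-3.75, -1).

Step 2 — sample covariance matrix, S[i,j] = (1/(n-1)) · Σ_k (x_{k,i} - mean_i) · (x_{k,j} - mean_j), divisor n-1 = 3:
  S[X,X] = ((0.75)·(0.75) + (2.75)·(2.75) + (-2.25)·(-2.25) + (-1.25)·(-1.25)) / 3 = 14.75/3 = 4.9167
  S[X,Y] = ((0.75)·(-4) + (2.75)·(0) + (-2.25)·(1) + (-1.25)·(3)) / 3 = -9/3 = -3
  S[Y,Y] = ((-4)·(-4) + (0)·(0) + (1)·(1) + (3)·(3)) / 3 = 26/3 = 8.6667
  S = [[4.9167, -3],
 [-3, 8.6667]].

Step 3 — invert S. det(S) = 4.9167·8.6667 - (-3)² = 33.6111.
  S^{-1} = (1/det) · [[d, -b], [-b, a]] = [[0.2579, 0.0893],
 [0.0893, 0.1463]].

Step 4 — quadratic form (x̄ - mu_0)^T · S^{-1} · (x̄ - mu_0):
  S^{-1} · (x̄ - mu_0) = (-1.0562, -0.481),
  (x̄ - mu_0)^T · [...] = (-3.75)·(-1.0562) + (-1)·(-0.481) = 4.4417.

Step 5 — scale by n: T² = 4 · 4.4417 = 17.7669.

T² ≈ 17.7669


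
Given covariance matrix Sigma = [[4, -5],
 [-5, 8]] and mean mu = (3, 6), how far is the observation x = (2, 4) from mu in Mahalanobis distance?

Step 1 — centre the observation: (x - mu) = (-1, -2).

Step 2 — invert Sigma. det(Sigma) = 4·8 - (-5)² = 7.
  Sigma^{-1} = (1/det) · [[d, -b], [-b, a]] = [[1.1429, 0.7143],
 [0.7143, 0.5714]].

Step 3 — form the quadratic (x - mu)^T · Sigma^{-1} · (x - mu):
  Sigma^{-1} · (x - mu) = (-2.5714, -1.8571).
  (x - mu)^T · [Sigma^{-1} · (x - mu)] = (-1)·(-2.5714) + (-2)·(-1.8571) = 6.2857.

Step 4 — take square root: d = √(6.2857) ≈ 2.5071.

d(x, mu) = √(6.2857) ≈ 2.5071


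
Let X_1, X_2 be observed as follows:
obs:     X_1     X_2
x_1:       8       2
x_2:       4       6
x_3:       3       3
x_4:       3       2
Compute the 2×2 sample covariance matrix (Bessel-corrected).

Step 1 — column means:
  mean(X_1) = (8 + 4 + 3 + 3) / 4 = 18/4 = 4.5
  mean(X_2) = (2 + 6 + 3 + 2) / 4 = 13/4 = 3.25

Step 2 — sample covariance S[i,j] = (1/(n-1)) · Σ_k (x_{k,i} - mean_i) · (x_{k,j} - mean_j), with n-1 = 3.
  S[X_1,X_1] = ((3.5)·(3.5) + (-0.5)·(-0.5) + (-1.5)·(-1.5) + (-1.5)·(-1.5)) / 3 = 17/3 = 5.6667
  S[X_1,X_2] = ((3.5)·(-1.25) + (-0.5)·(2.75) + (-1.5)·(-0.25) + (-1.5)·(-1.25)) / 3 = -3.5/3 = -1.1667
  S[X_2,X_2] = ((-1.25)·(-1.25) + (2.75)·(2.75) + (-0.25)·(-0.25) + (-1.25)·(-1.25)) / 3 = 10.75/3 = 3.5833

S is symmetric (S[j,i] = S[i,j]). Assembling:

S = [[5.6667, -1.1667],
 [-1.1667, 3.5833]]


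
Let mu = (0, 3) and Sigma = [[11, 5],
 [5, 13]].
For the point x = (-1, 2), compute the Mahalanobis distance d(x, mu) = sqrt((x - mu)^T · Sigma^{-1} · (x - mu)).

Step 1 — centre the observation: (x - mu) = (-1, -1).

Step 2 — invert Sigma. det(Sigma) = 11·13 - (5)² = 118.
  Sigma^{-1} = (1/det) · [[d, -b], [-b, a]] = [[0.1102, -0.0424],
 [-0.0424, 0.0932]].

Step 3 — form the quadratic (x - mu)^T · Sigma^{-1} · (x - mu):
  Sigma^{-1} · (x - mu) = (-0.0678, -0.0508).
  (x - mu)^T · [Sigma^{-1} · (x - mu)] = (-1)·(-0.0678) + (-1)·(-0.0508) = 0.1186.

Step 4 — take square root: d = √(0.1186) ≈ 0.3444.

d(x, mu) = √(0.1186) ≈ 0.3444


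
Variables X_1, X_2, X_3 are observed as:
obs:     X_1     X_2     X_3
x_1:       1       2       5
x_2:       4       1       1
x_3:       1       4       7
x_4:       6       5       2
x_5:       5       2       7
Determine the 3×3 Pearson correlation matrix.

Step 1 — column means:
  mean(X_1) = (1 + 4 + 1 + 6 + 5) / 5 = 17/5 = 3.4
  mean(X_2) = (2 + 1 + 4 + 5 + 2) / 5 = 14/5 = 2.8
  mean(X_3) = (5 + 1 + 7 + 2 + 7) / 5 = 22/5 = 4.4

Step 2 — sample variances and covariances s[i,j] = (1/(n-1)) · Σ_k (x_{k,i} - mean_i) · (x_{k,j} - mean_j), with n-1 = 4:
  s[X_1,X_1] = ((-2.4)·(-2.4) + (0.6)·(0.6) + (-2.4)·(-2.4) + (2.6)·(2.6) + (1.6)·(1.6)) / 4 = 21.2/4 = 5.3
  s[X_1,X_2] = ((-2.4)·(-0.8) + (0.6)·(-1.8) + (-2.4)·(1.2) + (2.6)·(2.2) + (1.6)·(-0.8)) / 4 = 2.4/4 = 0.6
  s[X_1,X_3] = ((-2.4)·(0.6) + (0.6)·(-3.4) + (-2.4)·(2.6) + (2.6)·(-2.4) + (1.6)·(2.6)) / 4 = -11.8/4 = -2.95
  s[X_2,X_2] = ((-0.8)·(-0.8) + (-1.8)·(-1.8) + (1.2)·(1.2) + (2.2)·(2.2) + (-0.8)·(-0.8)) / 4 = 10.8/4 = 2.7
  s[X_2,X_3] = ((-0.8)·(0.6) + (-1.8)·(-3.4) + (1.2)·(2.6) + (2.2)·(-2.4) + (-0.8)·(2.6)) / 4 = 1.4/4 = 0.35
  s[X_3,X_3] = ((0.6)·(0.6) + (-3.4)·(-3.4) + (2.6)·(2.6) + (-2.4)·(-2.4) + (2.6)·(2.6)) / 4 = 31.2/4 = 7.8
  Sample standard deviations s_i = √(s[i,i]):
  s(X_1) = √(5.3) = 2.3022
  s(X_2) = √(2.7) = 1.6432
  s(X_3) = √(7.8) = 2.7928

Step 3 — r_{ij} = s_{ij} / (s_i · s_j):
  r[X_1,X_1] = 1 (diagonal).
  r[X_1,X_2] = 0.6 / (2.3022 · 1.6432) = 0.6 / 3.7829 = 0.1586
  r[X_1,X_3] = -2.95 / (2.3022 · 2.7928) = -2.95 / 6.4296 = -0.4588
  r[X_2,X_2] = 1 (diagonal).
  r[X_2,X_3] = 0.35 / (1.6432 · 2.7928) = 0.35 / 4.5891 = 0.0763
  r[X_3,X_3] = 1 (diagonal).

R is symmetric with unit diagonal. Assembling:

R = [[1, 0.1586, -0.4588],
 [0.1586, 1, 0.0763],
 [-0.4588, 0.0763, 1]]


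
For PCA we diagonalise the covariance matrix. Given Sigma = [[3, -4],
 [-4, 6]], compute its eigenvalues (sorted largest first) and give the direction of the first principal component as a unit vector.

Step 1 — characteristic polynomial of 2×2 Sigma:
  det(Sigma - λI) = λ² - trace · λ + det = 0.
  trace = 3 + 6 = 9, det = 3·6 - (-4)² = 2.
Step 2 — discriminant:
  Δ = trace² - 4·det = 81 - 8 = 73.
Step 3 — eigenvalues:
  λ = (trace ± √Δ)/2 = (9 ± 8.544)/2,
  λ_1 = 8.772,  λ_2 = 0.228.

Step 4 — unit eigenvector for λ_1: solve (Sigma - λ_1 I)v = 0. First row:
  (3 - 8.772)·v_x + (-4)·v_y = 0, i.e. (-5.772)·v_x + (-4)·v_y = 0,
  so v ∝ (b, λ_1 - a) = (-4, 5.772); multiply by -1 so the first entry is positive: u = (4, -5.772).
  ||u|| = √((4)² + (-5.772)²) = √(49.316) ≈ 7.0225,
  v_1 = u/||u|| ≈ (0.5696, -0.8219) (||v_1|| = 1).

λ_1 = 8.772,  λ_2 = 0.228;  v_1 ≈ (0.5696, -0.8219)


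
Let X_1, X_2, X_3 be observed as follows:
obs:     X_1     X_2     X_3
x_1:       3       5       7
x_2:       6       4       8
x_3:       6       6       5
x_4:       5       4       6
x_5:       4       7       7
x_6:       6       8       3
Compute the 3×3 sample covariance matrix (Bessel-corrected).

Step 1 — column means:
  mean(X_1) = (3 + 6 + 6 + 5 + 4 + 6) / 6 = 30/6 = 5
  mean(X_2) = (5 + 4 + 6 + 4 + 7 + 8) / 6 = 34/6 = 5.6667
  mean(X_3) = (7 + 8 + 5 + 6 + 7 + 3) / 6 = 36/6 = 6

Step 2 — sample covariance S[i,j] = (1/(n-1)) · Σ_k (x_{k,i} - mean_i) · (x_{k,j} - mean_j), with n-1 = 5.
  S[X_1,X_1] = ((-2)·(-2) + (1)·(1) + (1)·(1) + (0)·(0) + (-1)·(-1) + (1)·(1)) / 5 = 8/5 = 1.6
  S[X_1,X_2] = ((-2)·(-0.6667) + (1)·(-1.6667) + (1)·(0.3333) + (0)·(-1.6667) + (-1)·(1.3333) + (1)·(2.3333)) / 5 = 1/5 = 0.2
  S[X_1,X_3] = ((-2)·(1) + (1)·(2) + (1)·(-1) + (0)·(0) + (-1)·(1) + (1)·(-3)) / 5 = -5/5 = -1
  S[X_2,X_2] = ((-0.6667)·(-0.6667) + (-1.6667)·(-1.6667) + (0.3333)·(0.3333) + (-1.6667)·(-1.6667) + (1.3333)·(1.3333) + (2.3333)·(2.3333)) / 5 = 13.3333/5 = 2.6667
  S[X_2,X_3] = ((-0.6667)·(1) + (-1.6667)·(2) + (0.3333)·(-1) + (-1.6667)·(0) + (1.3333)·(1) + (2.3333)·(-3)) / 5 = -10/5 = -2
  S[X_3,X_3] = ((1)·(1) + (2)·(2) + (-1)·(-1) + (0)·(0) + (1)·(1) + (-3)·(-3)) / 5 = 16/5 = 3.2

S is symmetric (S[j,i] = S[i,j]). Assembling:

S = [[1.6, 0.2, -1],
 [0.2, 2.6667, -2],
 [-1, -2, 3.2]]


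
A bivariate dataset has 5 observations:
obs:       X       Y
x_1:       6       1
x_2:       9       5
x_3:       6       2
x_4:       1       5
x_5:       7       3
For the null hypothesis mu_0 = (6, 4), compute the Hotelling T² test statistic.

Step 1 — sample mean vector:
  mean(X) = (6 + 9 + 6 + 1 + 7) / 5 = 29/5 = 5.8
  mean(Y) = (1 + 5 + 2 + 5 + 3) / 5 = 16/5 = 3.2
  x̄ = (5.8, 3.2),  deviation x̄ - mu_0 = (5.8, 3.2) - (6, 4) = (-0.2, -0.8).

Step 2 — sample covariance matrix, S[i,j] = (1/(n-1)) · Σ_k (x_{k,i} - mean_i) · (x_{k,j} - mean_j), divisor n-1 = 4:
  S[X,X] = ((0.2)·(0.2) + (3.2)·(3.2) + (0.2)·(0.2) + (-4.8)·(-4.8) + (1.2)·(1.2)) / 4 = 34.8/4 = 8.7
  S[X,Y] = ((0.2)·(-2.2) + (3.2)·(1.8) + (0.2)·(-1.2) + (-4.8)·(1.8) + (1.2)·(-0.2)) / 4 = -3.8/4 = -0.95
  S[Y,Y] = ((-2.2)·(-2.2) + (1.8)·(1.8) + (-1.2)·(-1.2) + (1.8)·(1.8) + (-0.2)·(-0.2)) / 4 = 12.8/4 = 3.2
  S = [[8.7, -0.95],
 [-0.95, 3.2]].

Step 3 — invert S. det(S) = 8.7·3.2 - (-0.95)² = 26.9375.
  S^{-1} = (1/det) · [[d, -b], [-b, a]] = [[0.1188, 0.0353],
 [0.0353, 0.323]].

Step 4 — quadratic form (x̄ - mu_0)^T · S^{-1} · (x̄ - mu_0):
  S^{-1} · (x̄ - mu_0) = (-0.052, -0.2654),
  (x̄ - mu_0)^T · [...] = (-0.2)·(-0.052) + (-0.8)·(-0.2654) = 0.2227.

Step 5 — scale by n: T² = 5 · 0.2227 = 1.1137.

T² ≈ 1.1137


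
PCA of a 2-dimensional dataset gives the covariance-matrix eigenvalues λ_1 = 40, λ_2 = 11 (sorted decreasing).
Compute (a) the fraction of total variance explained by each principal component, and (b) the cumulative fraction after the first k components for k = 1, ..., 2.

Step 1 — total variance = trace(Sigma) = Σ λ_i = 40 + 11 = 51.

Step 2 — fraction explained by component i = λ_i / Σ λ:
  PC1: 40/51 = 0.7843
  PC2: 11/51 = 0.2157

Step 3 — cumulative fraction after k components = (λ_1 + ... + λ_k) / Σ λ:
  k = 1: 40/51 = 0.7843
  k = 2: (40 + 11)/51 = 51/51 = 1

Summary (fraction, with percent):

explained: PC1 0.7843 (78.43%), PC2 0.2157 (21.57%);  cumulative: 0.7843, 1
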